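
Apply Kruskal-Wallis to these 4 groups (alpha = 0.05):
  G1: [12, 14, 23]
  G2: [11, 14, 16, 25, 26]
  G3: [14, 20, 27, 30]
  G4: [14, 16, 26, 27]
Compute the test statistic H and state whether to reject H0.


Step 1: Combine all N = 16 observations and assign midranks.
sorted (value, group, rank): (11,G2,1), (12,G1,2), (14,G1,4.5), (14,G2,4.5), (14,G3,4.5), (14,G4,4.5), (16,G2,7.5), (16,G4,7.5), (20,G3,9), (23,G1,10), (25,G2,11), (26,G2,12.5), (26,G4,12.5), (27,G3,14.5), (27,G4,14.5), (30,G3,16)
Step 2: Sum ranks within each group.
R_1 = 16.5 (n_1 = 3)
R_2 = 36.5 (n_2 = 5)
R_3 = 44 (n_3 = 4)
R_4 = 39 (n_4 = 4)
Step 3: H = 12/(N(N+1)) * sum(R_i^2/n_i) - 3(N+1)
     = 12/(16*17) * (16.5^2/3 + 36.5^2/5 + 44^2/4 + 39^2/4) - 3*17
     = 0.044118 * 1221.45 - 51
     = 2.887500.
Step 4: Ties present; correction factor C = 1 - 78/(16^3 - 16) = 0.980882. Corrected H = 2.887500 / 0.980882 = 2.943778.
Step 5: Under H0, H ~ chi^2(3); p-value = 0.400375.
Step 6: alpha = 0.05. fail to reject H0.

H = 2.9438, df = 3, p = 0.400375, fail to reject H0.


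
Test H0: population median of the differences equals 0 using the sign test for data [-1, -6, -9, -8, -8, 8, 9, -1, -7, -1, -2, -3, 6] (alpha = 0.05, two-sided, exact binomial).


Step 1: Discard zero differences. Original n = 13; n_eff = number of nonzero differences = 13.
Nonzero differences (with sign): -1, -6, -9, -8, -8, +8, +9, -1, -7, -1, -2, -3, +6
Step 2: Count signs: positive = 3, negative = 10.
Step 3: Under H0: P(positive) = 0.5, so the number of positives S ~ Bin(13, 0.5).
Step 4: Two-sided exact p-value = sum of Bin(13,0.5) probabilities at or below the observed probability = 0.092285.
Step 5: alpha = 0.05. fail to reject H0.

n_eff = 13, pos = 3, neg = 10, p = 0.092285, fail to reject H0.


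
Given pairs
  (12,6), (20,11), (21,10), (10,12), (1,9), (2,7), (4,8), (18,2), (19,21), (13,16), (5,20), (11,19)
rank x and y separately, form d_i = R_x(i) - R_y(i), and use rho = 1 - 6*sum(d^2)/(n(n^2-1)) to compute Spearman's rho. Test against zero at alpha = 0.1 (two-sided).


Step 1: Rank x and y separately (midranks; no ties here).
rank(x): 12->7, 20->11, 21->12, 10->5, 1->1, 2->2, 4->3, 18->9, 19->10, 13->8, 5->4, 11->6
rank(y): 6->2, 11->7, 10->6, 12->8, 9->5, 7->3, 8->4, 2->1, 21->12, 16->9, 20->11, 19->10
Step 2: d_i = R_x(i) - R_y(i); compute d_i^2.
  (7-2)^2=25, (11-7)^2=16, (12-6)^2=36, (5-8)^2=9, (1-5)^2=16, (2-3)^2=1, (3-4)^2=1, (9-1)^2=64, (10-12)^2=4, (8-9)^2=1, (4-11)^2=49, (6-10)^2=16
sum(d^2) = 238.
Step 3: rho = 1 - 6*238 / (12*(12^2 - 1)) = 1 - 1428/1716 = 0.167832.
Step 4: Under H0, t = rho * sqrt((n-2)/(1-rho^2)) = 0.5384 ~ t(10).
Step 5: Two-sided p-value from the t-distribution with 10 df = 0.602099.
Step 6: alpha = 0.1. fail to reject H0.

rho = 0.1678, p = 0.602099, fail to reject H0 at alpha = 0.1.


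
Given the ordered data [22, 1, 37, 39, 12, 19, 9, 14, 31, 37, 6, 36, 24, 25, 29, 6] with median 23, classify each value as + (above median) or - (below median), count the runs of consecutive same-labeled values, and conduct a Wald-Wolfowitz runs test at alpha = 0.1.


Step 1: Compute median = 23; label A = above, B = below.
Labels in order: BBAABBBBAABAAAAB  (n_A = 8, n_B = 8)
Step 2: Count runs R = 7.
Step 3: Under H0 (random ordering), E[R] = 2*n_A*n_B/(n_A+n_B) + 1 = 2*8*8/16 + 1 = 9.0000.
        Var[R] = 2*n_A*n_B*(2*n_A*n_B - n_A - n_B) / ((n_A+n_B)^2 * (n_A+n_B-1)) = 14336/3840 = 3.7333.
        SD[R] = 1.9322.
Step 4: Continuity-corrected z = (R + 0.5 - E[R]) / SD[R] = (7 + 0.5 - 9.0000) / 1.9322 = -0.7763.
Step 5: Two-sided p-value via normal approximation = 2*(1 - Phi(|z|)) = 0.437558.
Step 6: alpha = 0.1. fail to reject H0.

R = 7, z = -0.7763, p = 0.437558, fail to reject H0.


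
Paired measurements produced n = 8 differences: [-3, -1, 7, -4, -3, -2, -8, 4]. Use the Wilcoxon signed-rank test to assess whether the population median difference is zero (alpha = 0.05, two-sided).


Step 1: Drop any zero differences (none here) and take |d_i|.
|d| = [3, 1, 7, 4, 3, 2, 8, 4]
Step 2: Midrank |d_i| (ties get averaged ranks).
ranks: |3|->3.5, |1|->1, |7|->7, |4|->5.5, |3|->3.5, |2|->2, |8|->8, |4|->5.5
Step 3: Attach original signs; sum ranks with positive sign and with negative sign.
W+ = 7 + 5.5 = 12.5
W- = 3.5 + 1 + 5.5 + 3.5 + 2 + 8 = 23.5
(Check: W+ + W- = 36 should equal n(n+1)/2 = 36.)
Step 4: Test statistic W = min(W+, W-) = 12.5.
Step 5: Ties in |d|, so use the tie-corrected normal approximation.
        E[W] = n(n+1)/4 = 8*9/4 = 18.
        Tie groups: |d|=3 (t=2), |d|=4 (t=2); sum(t^3 - t) = 12.
        Var[W] = n(n+1)(2n+1)/24 - sum(t^3-t)/48 = 1224/24 - 12/48 = 50.75.
        z = (W - E[W]) / sqrt(Var[W]) = (12.5 - 18) / 7.1239 = -0.7720.
        Two-sided p = 2*Phi(z) = 0.440086.
Step 6: alpha = 0.05. fail to reject H0.

W+ = 12.5, W- = 23.5, W = min = 12.5, p = 0.440086, fail to reject H0.


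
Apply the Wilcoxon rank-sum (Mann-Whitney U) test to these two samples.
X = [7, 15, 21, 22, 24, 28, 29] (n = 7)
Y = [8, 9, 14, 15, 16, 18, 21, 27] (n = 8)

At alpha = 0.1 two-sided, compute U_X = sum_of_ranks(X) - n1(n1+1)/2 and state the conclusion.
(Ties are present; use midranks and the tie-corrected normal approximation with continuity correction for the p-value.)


Step 1: Combine and sort all 15 observations; assign midranks.
sorted (value, group): (7,X), (8,Y), (9,Y), (14,Y), (15,X), (15,Y), (16,Y), (18,Y), (21,X), (21,Y), (22,X), (24,X), (27,Y), (28,X), (29,X)
ranks: 7->1, 8->2, 9->3, 14->4, 15->5.5, 15->5.5, 16->7, 18->8, 21->9.5, 21->9.5, 22->11, 24->12, 27->13, 28->14, 29->15
Step 2: Rank sum for X: R1 = 1 + 5.5 + 9.5 + 11 + 12 + 14 + 15 = 68.
Step 3: U_X = R1 - n1(n1+1)/2 = 68 - 7*8/2 = 68 - 28 = 40.
       U_Y = n1*n2 - U_X = 56 - 40 = 16.
Step 4: Ties are present, so use the tie-corrected normal approximation (with continuity correction) for the p-value.
Step 5: p-value = 0.182450; compare to alpha = 0.1. fail to reject H0.

U_X = 40, p = 0.182450, fail to reject H0 at alpha = 0.1.


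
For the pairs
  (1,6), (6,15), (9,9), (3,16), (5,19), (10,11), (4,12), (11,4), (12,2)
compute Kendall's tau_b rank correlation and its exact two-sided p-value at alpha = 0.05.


Step 1: Enumerate the 36 unordered pairs (i,j) with i<j and classify each by sign(x_j-x_i) * sign(y_j-y_i).
  (1,2):dx=+5,dy=+9->C; (1,3):dx=+8,dy=+3->C; (1,4):dx=+2,dy=+10->C; (1,5):dx=+4,dy=+13->C
  (1,6):dx=+9,dy=+5->C; (1,7):dx=+3,dy=+6->C; (1,8):dx=+10,dy=-2->D; (1,9):dx=+11,dy=-4->D
  (2,3):dx=+3,dy=-6->D; (2,4):dx=-3,dy=+1->D; (2,5):dx=-1,dy=+4->D; (2,6):dx=+4,dy=-4->D
  (2,7):dx=-2,dy=-3->C; (2,8):dx=+5,dy=-11->D; (2,9):dx=+6,dy=-13->D; (3,4):dx=-6,dy=+7->D
  (3,5):dx=-4,dy=+10->D; (3,6):dx=+1,dy=+2->C; (3,7):dx=-5,dy=+3->D; (3,8):dx=+2,dy=-5->D
  (3,9):dx=+3,dy=-7->D; (4,5):dx=+2,dy=+3->C; (4,6):dx=+7,dy=-5->D; (4,7):dx=+1,dy=-4->D
  (4,8):dx=+8,dy=-12->D; (4,9):dx=+9,dy=-14->D; (5,6):dx=+5,dy=-8->D; (5,7):dx=-1,dy=-7->C
  (5,8):dx=+6,dy=-15->D; (5,9):dx=+7,dy=-17->D; (6,7):dx=-6,dy=+1->D; (6,8):dx=+1,dy=-7->D
  (6,9):dx=+2,dy=-9->D; (7,8):dx=+7,dy=-8->D; (7,9):dx=+8,dy=-10->D; (8,9):dx=+1,dy=-2->D
Step 2: C = 10, D = 26, total pairs = 36.
Step 3: tau = (C - D)/(n(n-1)/2) = (10 - 26)/36 = -0.444444.
Step 4: Exact two-sided p-value (enumerate n! = 362880 permutations of y under H0): p = 0.119439.
Step 5: alpha = 0.05. fail to reject H0.

tau_b = -0.4444 (C=10, D=26), p = 0.119439, fail to reject H0.


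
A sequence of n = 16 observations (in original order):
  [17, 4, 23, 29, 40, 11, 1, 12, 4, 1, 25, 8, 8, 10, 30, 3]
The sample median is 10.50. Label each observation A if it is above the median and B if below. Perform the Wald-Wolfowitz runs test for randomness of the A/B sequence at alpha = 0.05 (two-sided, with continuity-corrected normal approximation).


Step 1: Compute median = 10.50; label A = above, B = below.
Labels in order: ABAAAABABBABBBAB  (n_A = 8, n_B = 8)
Step 2: Count runs R = 10.
Step 3: Under H0 (random ordering), E[R] = 2*n_A*n_B/(n_A+n_B) + 1 = 2*8*8/16 + 1 = 9.0000.
        Var[R] = 2*n_A*n_B*(2*n_A*n_B - n_A - n_B) / ((n_A+n_B)^2 * (n_A+n_B-1)) = 14336/3840 = 3.7333.
        SD[R] = 1.9322.
Step 4: Continuity-corrected z = (R - 0.5 - E[R]) / SD[R] = (10 - 0.5 - 9.0000) / 1.9322 = 0.2588.
Step 5: Two-sided p-value via normal approximation = 2*(1 - Phi(|z|)) = 0.795809.
Step 6: alpha = 0.05. fail to reject H0.

R = 10, z = 0.2588, p = 0.795809, fail to reject H0.


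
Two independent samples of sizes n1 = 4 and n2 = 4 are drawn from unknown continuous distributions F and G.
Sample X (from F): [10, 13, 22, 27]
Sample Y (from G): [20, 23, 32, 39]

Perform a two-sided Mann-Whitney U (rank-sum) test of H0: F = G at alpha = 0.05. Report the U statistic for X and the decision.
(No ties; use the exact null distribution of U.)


Step 1: Combine and sort all 8 observations; assign midranks.
sorted (value, group): (10,X), (13,X), (20,Y), (22,X), (23,Y), (27,X), (32,Y), (39,Y)
ranks: 10->1, 13->2, 20->3, 22->4, 23->5, 27->6, 32->7, 39->8
Step 2: Rank sum for X: R1 = 1 + 2 + 4 + 6 = 13.
Step 3: U_X = R1 - n1(n1+1)/2 = 13 - 4*5/2 = 13 - 10 = 3.
       U_Y = n1*n2 - U_X = 16 - 3 = 13.
Step 4: No ties, so the exact null distribution of U (based on enumerating the C(8,4) = 70 equally likely rank assignments) gives the two-sided p-value.
Step 5: p-value = 0.200000; compare to alpha = 0.05. fail to reject H0.

U_X = 3, p = 0.200000, fail to reject H0 at alpha = 0.05.


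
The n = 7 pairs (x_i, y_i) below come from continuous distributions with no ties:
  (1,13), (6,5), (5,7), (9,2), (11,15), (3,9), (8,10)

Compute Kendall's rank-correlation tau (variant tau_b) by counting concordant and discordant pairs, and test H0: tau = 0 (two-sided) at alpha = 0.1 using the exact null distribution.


Step 1: Enumerate the 21 unordered pairs (i,j) with i<j and classify each by sign(x_j-x_i) * sign(y_j-y_i).
  (1,2):dx=+5,dy=-8->D; (1,3):dx=+4,dy=-6->D; (1,4):dx=+8,dy=-11->D; (1,5):dx=+10,dy=+2->C
  (1,6):dx=+2,dy=-4->D; (1,7):dx=+7,dy=-3->D; (2,3):dx=-1,dy=+2->D; (2,4):dx=+3,dy=-3->D
  (2,5):dx=+5,dy=+10->C; (2,6):dx=-3,dy=+4->D; (2,7):dx=+2,dy=+5->C; (3,4):dx=+4,dy=-5->D
  (3,5):dx=+6,dy=+8->C; (3,6):dx=-2,dy=+2->D; (3,7):dx=+3,dy=+3->C; (4,5):dx=+2,dy=+13->C
  (4,6):dx=-6,dy=+7->D; (4,7):dx=-1,dy=+8->D; (5,6):dx=-8,dy=-6->C; (5,7):dx=-3,dy=-5->C
  (6,7):dx=+5,dy=+1->C
Step 2: C = 9, D = 12, total pairs = 21.
Step 3: tau = (C - D)/(n(n-1)/2) = (9 - 12)/21 = -0.142857.
Step 4: Exact two-sided p-value (enumerate n! = 5040 permutations of y under H0): p = 0.772619.
Step 5: alpha = 0.1. fail to reject H0.

tau_b = -0.1429 (C=9, D=12), p = 0.772619, fail to reject H0.


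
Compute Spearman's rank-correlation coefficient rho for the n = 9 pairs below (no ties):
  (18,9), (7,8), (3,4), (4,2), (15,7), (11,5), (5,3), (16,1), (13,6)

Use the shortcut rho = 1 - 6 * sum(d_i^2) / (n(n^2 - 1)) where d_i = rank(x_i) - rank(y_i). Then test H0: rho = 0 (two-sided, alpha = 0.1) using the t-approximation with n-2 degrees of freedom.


Step 1: Rank x and y separately (midranks; no ties here).
rank(x): 18->9, 7->4, 3->1, 4->2, 15->7, 11->5, 5->3, 16->8, 13->6
rank(y): 9->9, 8->8, 4->4, 2->2, 7->7, 5->5, 3->3, 1->1, 6->6
Step 2: d_i = R_x(i) - R_y(i); compute d_i^2.
  (9-9)^2=0, (4-8)^2=16, (1-4)^2=9, (2-2)^2=0, (7-7)^2=0, (5-5)^2=0, (3-3)^2=0, (8-1)^2=49, (6-6)^2=0
sum(d^2) = 74.
Step 3: rho = 1 - 6*74 / (9*(9^2 - 1)) = 1 - 444/720 = 0.383333.
Step 4: Under H0, t = rho * sqrt((n-2)/(1-rho^2)) = 1.0981 ~ t(7).
Step 5: Two-sided p-value from the t-distribution with 7 df = 0.308495.
Step 6: alpha = 0.1. fail to reject H0.

rho = 0.3833, p = 0.308495, fail to reject H0 at alpha = 0.1.


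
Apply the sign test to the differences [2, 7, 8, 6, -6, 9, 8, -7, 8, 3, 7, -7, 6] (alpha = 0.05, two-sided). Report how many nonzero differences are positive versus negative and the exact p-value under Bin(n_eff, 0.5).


Step 1: Discard zero differences. Original n = 13; n_eff = number of nonzero differences = 13.
Nonzero differences (with sign): +2, +7, +8, +6, -6, +9, +8, -7, +8, +3, +7, -7, +6
Step 2: Count signs: positive = 10, negative = 3.
Step 3: Under H0: P(positive) = 0.5, so the number of positives S ~ Bin(13, 0.5).
Step 4: Two-sided exact p-value = sum of Bin(13,0.5) probabilities at or below the observed probability = 0.092285.
Step 5: alpha = 0.05. fail to reject H0.

n_eff = 13, pos = 10, neg = 3, p = 0.092285, fail to reject H0.


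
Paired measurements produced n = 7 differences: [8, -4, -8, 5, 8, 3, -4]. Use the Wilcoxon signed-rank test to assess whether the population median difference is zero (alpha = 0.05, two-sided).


Step 1: Drop any zero differences (none here) and take |d_i|.
|d| = [8, 4, 8, 5, 8, 3, 4]
Step 2: Midrank |d_i| (ties get averaged ranks).
ranks: |8|->6, |4|->2.5, |8|->6, |5|->4, |8|->6, |3|->1, |4|->2.5
Step 3: Attach original signs; sum ranks with positive sign and with negative sign.
W+ = 6 + 4 + 6 + 1 = 17
W- = 2.5 + 6 + 2.5 = 11
(Check: W+ + W- = 28 should equal n(n+1)/2 = 28.)
Step 4: Test statistic W = min(W+, W-) = 11.
Step 5: Ties in |d|, so use the tie-corrected normal approximation.
        E[W] = n(n+1)/4 = 7*8/4 = 14.
        Tie groups: |d|=4 (t=2), |d|=8 (t=3); sum(t^3 - t) = 30.
        Var[W] = n(n+1)(2n+1)/24 - sum(t^3-t)/48 = 840/24 - 30/48 = 34.375.
        z = (W - E[W]) / sqrt(Var[W]) = (11 - 14) / 5.8630 = -0.5117.
        Two-sided p = 2*Phi(z) = 0.608874.
Step 6: alpha = 0.05. fail to reject H0.

W+ = 17, W- = 11, W = min = 11, p = 0.608874, fail to reject H0.


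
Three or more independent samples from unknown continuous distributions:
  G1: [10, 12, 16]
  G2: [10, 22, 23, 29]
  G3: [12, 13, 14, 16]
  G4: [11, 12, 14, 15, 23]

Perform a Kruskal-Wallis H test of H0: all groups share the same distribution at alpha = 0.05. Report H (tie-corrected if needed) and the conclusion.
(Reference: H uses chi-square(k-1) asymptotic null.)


Step 1: Combine all N = 16 observations and assign midranks.
sorted (value, group, rank): (10,G1,1.5), (10,G2,1.5), (11,G4,3), (12,G1,5), (12,G3,5), (12,G4,5), (13,G3,7), (14,G3,8.5), (14,G4,8.5), (15,G4,10), (16,G1,11.5), (16,G3,11.5), (22,G2,13), (23,G2,14.5), (23,G4,14.5), (29,G2,16)
Step 2: Sum ranks within each group.
R_1 = 18 (n_1 = 3)
R_2 = 45 (n_2 = 4)
R_3 = 32 (n_3 = 4)
R_4 = 41 (n_4 = 5)
Step 3: H = 12/(N(N+1)) * sum(R_i^2/n_i) - 3(N+1)
     = 12/(16*17) * (18^2/3 + 45^2/4 + 32^2/4 + 41^2/5) - 3*17
     = 0.044118 * 1206.45 - 51
     = 2.225735.
Step 4: Ties present; correction factor C = 1 - 48/(16^3 - 16) = 0.988235. Corrected H = 2.225735 / 0.988235 = 2.252232.
Step 5: Under H0, H ~ chi^2(3); p-value = 0.521734.
Step 6: alpha = 0.05. fail to reject H0.

H = 2.2522, df = 3, p = 0.521734, fail to reject H0.


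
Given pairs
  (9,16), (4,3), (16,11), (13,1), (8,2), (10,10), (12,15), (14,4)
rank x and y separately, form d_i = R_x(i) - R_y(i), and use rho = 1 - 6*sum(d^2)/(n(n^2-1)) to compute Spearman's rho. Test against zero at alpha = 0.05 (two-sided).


Step 1: Rank x and y separately (midranks; no ties here).
rank(x): 9->3, 4->1, 16->8, 13->6, 8->2, 10->4, 12->5, 14->7
rank(y): 16->8, 3->3, 11->6, 1->1, 2->2, 10->5, 15->7, 4->4
Step 2: d_i = R_x(i) - R_y(i); compute d_i^2.
  (3-8)^2=25, (1-3)^2=4, (8-6)^2=4, (6-1)^2=25, (2-2)^2=0, (4-5)^2=1, (5-7)^2=4, (7-4)^2=9
sum(d^2) = 72.
Step 3: rho = 1 - 6*72 / (8*(8^2 - 1)) = 1 - 432/504 = 0.142857.
Step 4: Under H0, t = rho * sqrt((n-2)/(1-rho^2)) = 0.3536 ~ t(6).
Step 5: Two-sided p-value from the t-distribution with 6 df = 0.735765.
Step 6: alpha = 0.05. fail to reject H0.

rho = 0.1429, p = 0.735765, fail to reject H0 at alpha = 0.05.


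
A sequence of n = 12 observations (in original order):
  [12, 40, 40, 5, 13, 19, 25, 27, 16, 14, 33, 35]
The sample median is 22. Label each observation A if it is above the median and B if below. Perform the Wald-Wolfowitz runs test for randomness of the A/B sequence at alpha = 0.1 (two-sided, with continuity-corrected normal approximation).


Step 1: Compute median = 22; label A = above, B = below.
Labels in order: BAABBBAABBAA  (n_A = 6, n_B = 6)
Step 2: Count runs R = 6.
Step 3: Under H0 (random ordering), E[R] = 2*n_A*n_B/(n_A+n_B) + 1 = 2*6*6/12 + 1 = 7.0000.
        Var[R] = 2*n_A*n_B*(2*n_A*n_B - n_A - n_B) / ((n_A+n_B)^2 * (n_A+n_B-1)) = 4320/1584 = 2.7273.
        SD[R] = 1.6514.
Step 4: Continuity-corrected z = (R + 0.5 - E[R]) / SD[R] = (6 + 0.5 - 7.0000) / 1.6514 = -0.3028.
Step 5: Two-sided p-value via normal approximation = 2*(1 - Phi(|z|)) = 0.762069.
Step 6: alpha = 0.1. fail to reject H0.

R = 6, z = -0.3028, p = 0.762069, fail to reject H0.


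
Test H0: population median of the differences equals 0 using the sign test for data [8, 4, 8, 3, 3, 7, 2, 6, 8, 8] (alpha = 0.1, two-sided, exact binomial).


Step 1: Discard zero differences. Original n = 10; n_eff = number of nonzero differences = 10.
Nonzero differences (with sign): +8, +4, +8, +3, +3, +7, +2, +6, +8, +8
Step 2: Count signs: positive = 10, negative = 0.
Step 3: Under H0: P(positive) = 0.5, so the number of positives S ~ Bin(10, 0.5).
Step 4: Two-sided exact p-value = sum of Bin(10,0.5) probabilities at or below the observed probability = 0.001953.
Step 5: alpha = 0.1. reject H0.

n_eff = 10, pos = 10, neg = 0, p = 0.001953, reject H0.


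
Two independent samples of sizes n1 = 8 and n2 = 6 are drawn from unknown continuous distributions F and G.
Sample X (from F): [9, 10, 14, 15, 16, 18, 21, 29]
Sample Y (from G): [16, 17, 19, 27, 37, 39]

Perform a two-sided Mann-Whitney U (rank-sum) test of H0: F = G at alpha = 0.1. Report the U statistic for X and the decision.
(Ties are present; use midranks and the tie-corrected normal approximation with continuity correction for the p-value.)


Step 1: Combine and sort all 14 observations; assign midranks.
sorted (value, group): (9,X), (10,X), (14,X), (15,X), (16,X), (16,Y), (17,Y), (18,X), (19,Y), (21,X), (27,Y), (29,X), (37,Y), (39,Y)
ranks: 9->1, 10->2, 14->3, 15->4, 16->5.5, 16->5.5, 17->7, 18->8, 19->9, 21->10, 27->11, 29->12, 37->13, 39->14
Step 2: Rank sum for X: R1 = 1 + 2 + 3 + 4 + 5.5 + 8 + 10 + 12 = 45.5.
Step 3: U_X = R1 - n1(n1+1)/2 = 45.5 - 8*9/2 = 45.5 - 36 = 9.5.
       U_Y = n1*n2 - U_X = 48 - 9.5 = 38.5.
Step 4: Ties are present, so use the tie-corrected normal approximation (with continuity correction) for the p-value.
Step 5: p-value = 0.070392; compare to alpha = 0.1. reject H0.

U_X = 9.5, p = 0.070392, reject H0 at alpha = 0.1.


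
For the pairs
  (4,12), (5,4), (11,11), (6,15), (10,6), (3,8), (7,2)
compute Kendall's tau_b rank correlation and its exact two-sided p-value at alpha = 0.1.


Step 1: Enumerate the 21 unordered pairs (i,j) with i<j and classify each by sign(x_j-x_i) * sign(y_j-y_i).
  (1,2):dx=+1,dy=-8->D; (1,3):dx=+7,dy=-1->D; (1,4):dx=+2,dy=+3->C; (1,5):dx=+6,dy=-6->D
  (1,6):dx=-1,dy=-4->C; (1,7):dx=+3,dy=-10->D; (2,3):dx=+6,dy=+7->C; (2,4):dx=+1,dy=+11->C
  (2,5):dx=+5,dy=+2->C; (2,6):dx=-2,dy=+4->D; (2,7):dx=+2,dy=-2->D; (3,4):dx=-5,dy=+4->D
  (3,5):dx=-1,dy=-5->C; (3,6):dx=-8,dy=-3->C; (3,7):dx=-4,dy=-9->C; (4,5):dx=+4,dy=-9->D
  (4,6):dx=-3,dy=-7->C; (4,7):dx=+1,dy=-13->D; (5,6):dx=-7,dy=+2->D; (5,7):dx=-3,dy=-4->C
  (6,7):dx=+4,dy=-6->D
Step 2: C = 10, D = 11, total pairs = 21.
Step 3: tau = (C - D)/(n(n-1)/2) = (10 - 11)/21 = -0.047619.
Step 4: Exact two-sided p-value (enumerate n! = 5040 permutations of y under H0): p = 1.000000.
Step 5: alpha = 0.1. fail to reject H0.

tau_b = -0.0476 (C=10, D=11), p = 1.000000, fail to reject H0.


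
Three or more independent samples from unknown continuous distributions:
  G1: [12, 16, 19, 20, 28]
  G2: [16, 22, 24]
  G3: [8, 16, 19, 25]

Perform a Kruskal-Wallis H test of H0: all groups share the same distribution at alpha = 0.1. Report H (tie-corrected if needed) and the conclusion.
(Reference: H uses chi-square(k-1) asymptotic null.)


Step 1: Combine all N = 12 observations and assign midranks.
sorted (value, group, rank): (8,G3,1), (12,G1,2), (16,G1,4), (16,G2,4), (16,G3,4), (19,G1,6.5), (19,G3,6.5), (20,G1,8), (22,G2,9), (24,G2,10), (25,G3,11), (28,G1,12)
Step 2: Sum ranks within each group.
R_1 = 32.5 (n_1 = 5)
R_2 = 23 (n_2 = 3)
R_3 = 22.5 (n_3 = 4)
Step 3: H = 12/(N(N+1)) * sum(R_i^2/n_i) - 3(N+1)
     = 12/(12*13) * (32.5^2/5 + 23^2/3 + 22.5^2/4) - 3*13
     = 0.076923 * 514.146 - 39
     = 0.549679.
Step 4: Ties present; correction factor C = 1 - 30/(12^3 - 12) = 0.982517. Corrected H = 0.549679 / 0.982517 = 0.559460.
Step 5: Under H0, H ~ chi^2(2); p-value = 0.755988.
Step 6: alpha = 0.1. fail to reject H0.

H = 0.5595, df = 2, p = 0.755988, fail to reject H0.


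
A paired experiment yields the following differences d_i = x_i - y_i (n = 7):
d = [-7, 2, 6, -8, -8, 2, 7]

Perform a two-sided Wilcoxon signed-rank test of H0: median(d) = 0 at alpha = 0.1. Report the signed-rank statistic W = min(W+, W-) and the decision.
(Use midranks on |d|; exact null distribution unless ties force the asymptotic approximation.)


Step 1: Drop any zero differences (none here) and take |d_i|.
|d| = [7, 2, 6, 8, 8, 2, 7]
Step 2: Midrank |d_i| (ties get averaged ranks).
ranks: |7|->4.5, |2|->1.5, |6|->3, |8|->6.5, |8|->6.5, |2|->1.5, |7|->4.5
Step 3: Attach original signs; sum ranks with positive sign and with negative sign.
W+ = 1.5 + 3 + 1.5 + 4.5 = 10.5
W- = 4.5 + 6.5 + 6.5 = 17.5
(Check: W+ + W- = 28 should equal n(n+1)/2 = 28.)
Step 4: Test statistic W = min(W+, W-) = 10.5.
Step 5: Ties in |d|, so use the tie-corrected normal approximation.
        E[W] = n(n+1)/4 = 7*8/4 = 14.
        Tie groups: |d|=2 (t=2), |d|=7 (t=2), |d|=8 (t=2); sum(t^3 - t) = 18.
        Var[W] = n(n+1)(2n+1)/24 - sum(t^3-t)/48 = 840/24 - 18/48 = 34.625.
        z = (W - E[W]) / sqrt(Var[W]) = (10.5 - 14) / 5.8843 = -0.5948.
        Two-sided p = 2*Phi(z) = 0.551975.
Step 6: alpha = 0.1. fail to reject H0.

W+ = 10.5, W- = 17.5, W = min = 10.5, p = 0.551975, fail to reject H0.


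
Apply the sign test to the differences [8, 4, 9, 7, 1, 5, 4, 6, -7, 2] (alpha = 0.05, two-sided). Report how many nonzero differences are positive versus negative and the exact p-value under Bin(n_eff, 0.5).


Step 1: Discard zero differences. Original n = 10; n_eff = number of nonzero differences = 10.
Nonzero differences (with sign): +8, +4, +9, +7, +1, +5, +4, +6, -7, +2
Step 2: Count signs: positive = 9, negative = 1.
Step 3: Under H0: P(positive) = 0.5, so the number of positives S ~ Bin(10, 0.5).
Step 4: Two-sided exact p-value = sum of Bin(10,0.5) probabilities at or below the observed probability = 0.021484.
Step 5: alpha = 0.05. reject H0.

n_eff = 10, pos = 9, neg = 1, p = 0.021484, reject H0.


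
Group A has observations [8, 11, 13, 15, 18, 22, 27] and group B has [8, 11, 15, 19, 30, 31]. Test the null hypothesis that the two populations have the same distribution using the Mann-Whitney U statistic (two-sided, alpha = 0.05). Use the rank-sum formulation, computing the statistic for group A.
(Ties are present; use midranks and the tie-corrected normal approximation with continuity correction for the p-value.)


Step 1: Combine and sort all 13 observations; assign midranks.
sorted (value, group): (8,X), (8,Y), (11,X), (11,Y), (13,X), (15,X), (15,Y), (18,X), (19,Y), (22,X), (27,X), (30,Y), (31,Y)
ranks: 8->1.5, 8->1.5, 11->3.5, 11->3.5, 13->5, 15->6.5, 15->6.5, 18->8, 19->9, 22->10, 27->11, 30->12, 31->13
Step 2: Rank sum for X: R1 = 1.5 + 3.5 + 5 + 6.5 + 8 + 10 + 11 = 45.5.
Step 3: U_X = R1 - n1(n1+1)/2 = 45.5 - 7*8/2 = 45.5 - 28 = 17.5.
       U_Y = n1*n2 - U_X = 42 - 17.5 = 24.5.
Step 4: Ties are present, so use the tie-corrected normal approximation (with continuity correction) for the p-value.
Step 5: p-value = 0.666942; compare to alpha = 0.05. fail to reject H0.

U_X = 17.5, p = 0.666942, fail to reject H0 at alpha = 0.05.


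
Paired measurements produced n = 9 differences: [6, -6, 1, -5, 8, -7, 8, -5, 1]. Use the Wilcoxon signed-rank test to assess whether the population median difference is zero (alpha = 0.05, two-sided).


Step 1: Drop any zero differences (none here) and take |d_i|.
|d| = [6, 6, 1, 5, 8, 7, 8, 5, 1]
Step 2: Midrank |d_i| (ties get averaged ranks).
ranks: |6|->5.5, |6|->5.5, |1|->1.5, |5|->3.5, |8|->8.5, |7|->7, |8|->8.5, |5|->3.5, |1|->1.5
Step 3: Attach original signs; sum ranks with positive sign and with negative sign.
W+ = 5.5 + 1.5 + 8.5 + 8.5 + 1.5 = 25.5
W- = 5.5 + 3.5 + 7 + 3.5 = 19.5
(Check: W+ + W- = 45 should equal n(n+1)/2 = 45.)
Step 4: Test statistic W = min(W+, W-) = 19.5.
Step 5: Ties in |d|, so use the tie-corrected normal approximation.
        E[W] = n(n+1)/4 = 9*10/4 = 22.5.
        Tie groups: |d|=1 (t=2), |d|=5 (t=2), |d|=6 (t=2), |d|=8 (t=2); sum(t^3 - t) = 24.
        Var[W] = n(n+1)(2n+1)/24 - sum(t^3-t)/48 = 1710/24 - 24/48 = 70.75.
        z = (W - E[W]) / sqrt(Var[W]) = (19.5 - 22.5) / 8.4113 = -0.3567.
        Two-sided p = 2*Phi(z) = 0.721344.
Step 6: alpha = 0.05. fail to reject H0.

W+ = 25.5, W- = 19.5, W = min = 19.5, p = 0.721344, fail to reject H0.


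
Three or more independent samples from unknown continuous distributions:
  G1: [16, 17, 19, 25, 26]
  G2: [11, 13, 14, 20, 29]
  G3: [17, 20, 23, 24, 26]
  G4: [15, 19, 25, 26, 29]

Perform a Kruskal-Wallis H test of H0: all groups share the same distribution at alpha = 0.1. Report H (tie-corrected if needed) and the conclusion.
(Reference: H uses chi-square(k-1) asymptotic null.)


Step 1: Combine all N = 20 observations and assign midranks.
sorted (value, group, rank): (11,G2,1), (13,G2,2), (14,G2,3), (15,G4,4), (16,G1,5), (17,G1,6.5), (17,G3,6.5), (19,G1,8.5), (19,G4,8.5), (20,G2,10.5), (20,G3,10.5), (23,G3,12), (24,G3,13), (25,G1,14.5), (25,G4,14.5), (26,G1,17), (26,G3,17), (26,G4,17), (29,G2,19.5), (29,G4,19.5)
Step 2: Sum ranks within each group.
R_1 = 51.5 (n_1 = 5)
R_2 = 36 (n_2 = 5)
R_3 = 59 (n_3 = 5)
R_4 = 63.5 (n_4 = 5)
Step 3: H = 12/(N(N+1)) * sum(R_i^2/n_i) - 3(N+1)
     = 12/(20*21) * (51.5^2/5 + 36^2/5 + 59^2/5 + 63.5^2/5) - 3*21
     = 0.028571 * 2292.3 - 63
     = 2.494286.
Step 4: Ties present; correction factor C = 1 - 54/(20^3 - 20) = 0.993233. Corrected H = 2.494286 / 0.993233 = 2.511279.
Step 5: Under H0, H ~ chi^2(3); p-value = 0.473256.
Step 6: alpha = 0.1. fail to reject H0.

H = 2.5113, df = 3, p = 0.473256, fail to reject H0.


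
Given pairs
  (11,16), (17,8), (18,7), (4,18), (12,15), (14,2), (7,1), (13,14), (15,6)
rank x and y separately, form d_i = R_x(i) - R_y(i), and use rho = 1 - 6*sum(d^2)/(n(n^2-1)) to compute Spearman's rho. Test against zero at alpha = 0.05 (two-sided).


Step 1: Rank x and y separately (midranks; no ties here).
rank(x): 11->3, 17->8, 18->9, 4->1, 12->4, 14->6, 7->2, 13->5, 15->7
rank(y): 16->8, 8->5, 7->4, 18->9, 15->7, 2->2, 1->1, 14->6, 6->3
Step 2: d_i = R_x(i) - R_y(i); compute d_i^2.
  (3-8)^2=25, (8-5)^2=9, (9-4)^2=25, (1-9)^2=64, (4-7)^2=9, (6-2)^2=16, (2-1)^2=1, (5-6)^2=1, (7-3)^2=16
sum(d^2) = 166.
Step 3: rho = 1 - 6*166 / (9*(9^2 - 1)) = 1 - 996/720 = -0.383333.
Step 4: Under H0, t = rho * sqrt((n-2)/(1-rho^2)) = -1.0981 ~ t(7).
Step 5: Two-sided p-value from the t-distribution with 7 df = 0.308495.
Step 6: alpha = 0.05. fail to reject H0.

rho = -0.3833, p = 0.308495, fail to reject H0 at alpha = 0.05.


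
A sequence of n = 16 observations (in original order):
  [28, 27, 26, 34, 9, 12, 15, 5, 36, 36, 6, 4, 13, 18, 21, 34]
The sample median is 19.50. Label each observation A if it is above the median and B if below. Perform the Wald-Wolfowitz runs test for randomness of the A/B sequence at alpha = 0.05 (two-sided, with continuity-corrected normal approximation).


Step 1: Compute median = 19.50; label A = above, B = below.
Labels in order: AAAABBBBAABBBBAA  (n_A = 8, n_B = 8)
Step 2: Count runs R = 5.
Step 3: Under H0 (random ordering), E[R] = 2*n_A*n_B/(n_A+n_B) + 1 = 2*8*8/16 + 1 = 9.0000.
        Var[R] = 2*n_A*n_B*(2*n_A*n_B - n_A - n_B) / ((n_A+n_B)^2 * (n_A+n_B-1)) = 14336/3840 = 3.7333.
        SD[R] = 1.9322.
Step 4: Continuity-corrected z = (R + 0.5 - E[R]) / SD[R] = (5 + 0.5 - 9.0000) / 1.9322 = -1.8114.
Step 5: Two-sided p-value via normal approximation = 2*(1 - Phi(|z|)) = 0.070076.
Step 6: alpha = 0.05. fail to reject H0.

R = 5, z = -1.8114, p = 0.070076, fail to reject H0.


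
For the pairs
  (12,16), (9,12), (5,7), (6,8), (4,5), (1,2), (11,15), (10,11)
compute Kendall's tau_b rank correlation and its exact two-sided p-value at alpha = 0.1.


Step 1: Enumerate the 28 unordered pairs (i,j) with i<j and classify each by sign(x_j-x_i) * sign(y_j-y_i).
  (1,2):dx=-3,dy=-4->C; (1,3):dx=-7,dy=-9->C; (1,4):dx=-6,dy=-8->C; (1,5):dx=-8,dy=-11->C
  (1,6):dx=-11,dy=-14->C; (1,7):dx=-1,dy=-1->C; (1,8):dx=-2,dy=-5->C; (2,3):dx=-4,dy=-5->C
  (2,4):dx=-3,dy=-4->C; (2,5):dx=-5,dy=-7->C; (2,6):dx=-8,dy=-10->C; (2,7):dx=+2,dy=+3->C
  (2,8):dx=+1,dy=-1->D; (3,4):dx=+1,dy=+1->C; (3,5):dx=-1,dy=-2->C; (3,6):dx=-4,dy=-5->C
  (3,7):dx=+6,dy=+8->C; (3,8):dx=+5,dy=+4->C; (4,5):dx=-2,dy=-3->C; (4,6):dx=-5,dy=-6->C
  (4,7):dx=+5,dy=+7->C; (4,8):dx=+4,dy=+3->C; (5,6):dx=-3,dy=-3->C; (5,7):dx=+7,dy=+10->C
  (5,8):dx=+6,dy=+6->C; (6,7):dx=+10,dy=+13->C; (6,8):dx=+9,dy=+9->C; (7,8):dx=-1,dy=-4->C
Step 2: C = 27, D = 1, total pairs = 28.
Step 3: tau = (C - D)/(n(n-1)/2) = (27 - 1)/28 = 0.928571.
Step 4: Exact two-sided p-value (enumerate n! = 40320 permutations of y under H0): p = 0.000397.
Step 5: alpha = 0.1. reject H0.

tau_b = 0.9286 (C=27, D=1), p = 0.000397, reject H0.


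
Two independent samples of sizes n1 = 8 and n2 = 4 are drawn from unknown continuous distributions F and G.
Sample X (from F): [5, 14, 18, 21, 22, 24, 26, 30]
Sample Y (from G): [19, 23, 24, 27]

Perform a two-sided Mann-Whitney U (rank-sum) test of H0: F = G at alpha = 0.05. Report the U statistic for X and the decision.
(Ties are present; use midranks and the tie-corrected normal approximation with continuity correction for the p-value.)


Step 1: Combine and sort all 12 observations; assign midranks.
sorted (value, group): (5,X), (14,X), (18,X), (19,Y), (21,X), (22,X), (23,Y), (24,X), (24,Y), (26,X), (27,Y), (30,X)
ranks: 5->1, 14->2, 18->3, 19->4, 21->5, 22->6, 23->7, 24->8.5, 24->8.5, 26->10, 27->11, 30->12
Step 2: Rank sum for X: R1 = 1 + 2 + 3 + 5 + 6 + 8.5 + 10 + 12 = 47.5.
Step 3: U_X = R1 - n1(n1+1)/2 = 47.5 - 8*9/2 = 47.5 - 36 = 11.5.
       U_Y = n1*n2 - U_X = 32 - 11.5 = 20.5.
Step 4: Ties are present, so use the tie-corrected normal approximation (with continuity correction) for the p-value.
Step 5: p-value = 0.496152; compare to alpha = 0.05. fail to reject H0.

U_X = 11.5, p = 0.496152, fail to reject H0 at alpha = 0.05.


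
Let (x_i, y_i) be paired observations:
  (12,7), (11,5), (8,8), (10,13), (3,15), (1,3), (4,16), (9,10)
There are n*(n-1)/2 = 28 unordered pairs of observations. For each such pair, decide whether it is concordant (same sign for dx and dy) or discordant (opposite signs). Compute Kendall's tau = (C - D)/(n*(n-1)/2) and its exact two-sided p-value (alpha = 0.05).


Step 1: Enumerate the 28 unordered pairs (i,j) with i<j and classify each by sign(x_j-x_i) * sign(y_j-y_i).
  (1,2):dx=-1,dy=-2->C; (1,3):dx=-4,dy=+1->D; (1,4):dx=-2,dy=+6->D; (1,5):dx=-9,dy=+8->D
  (1,6):dx=-11,dy=-4->C; (1,7):dx=-8,dy=+9->D; (1,8):dx=-3,dy=+3->D; (2,3):dx=-3,dy=+3->D
  (2,4):dx=-1,dy=+8->D; (2,5):dx=-8,dy=+10->D; (2,6):dx=-10,dy=-2->C; (2,7):dx=-7,dy=+11->D
  (2,8):dx=-2,dy=+5->D; (3,4):dx=+2,dy=+5->C; (3,5):dx=-5,dy=+7->D; (3,6):dx=-7,dy=-5->C
  (3,7):dx=-4,dy=+8->D; (3,8):dx=+1,dy=+2->C; (4,5):dx=-7,dy=+2->D; (4,6):dx=-9,dy=-10->C
  (4,7):dx=-6,dy=+3->D; (4,8):dx=-1,dy=-3->C; (5,6):dx=-2,dy=-12->C; (5,7):dx=+1,dy=+1->C
  (5,8):dx=+6,dy=-5->D; (6,7):dx=+3,dy=+13->C; (6,8):dx=+8,dy=+7->C; (7,8):dx=+5,dy=-6->D
Step 2: C = 12, D = 16, total pairs = 28.
Step 3: tau = (C - D)/(n(n-1)/2) = (12 - 16)/28 = -0.142857.
Step 4: Exact two-sided p-value (enumerate n! = 40320 permutations of y under H0): p = 0.719544.
Step 5: alpha = 0.05. fail to reject H0.

tau_b = -0.1429 (C=12, D=16), p = 0.719544, fail to reject H0.


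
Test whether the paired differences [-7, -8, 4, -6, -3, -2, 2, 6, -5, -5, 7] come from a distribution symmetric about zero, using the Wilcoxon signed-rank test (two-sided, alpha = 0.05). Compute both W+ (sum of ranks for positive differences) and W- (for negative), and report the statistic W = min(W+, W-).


Step 1: Drop any zero differences (none here) and take |d_i|.
|d| = [7, 8, 4, 6, 3, 2, 2, 6, 5, 5, 7]
Step 2: Midrank |d_i| (ties get averaged ranks).
ranks: |7|->9.5, |8|->11, |4|->4, |6|->7.5, |3|->3, |2|->1.5, |2|->1.5, |6|->7.5, |5|->5.5, |5|->5.5, |7|->9.5
Step 3: Attach original signs; sum ranks with positive sign and with negative sign.
W+ = 4 + 1.5 + 7.5 + 9.5 = 22.5
W- = 9.5 + 11 + 7.5 + 3 + 1.5 + 5.5 + 5.5 = 43.5
(Check: W+ + W- = 66 should equal n(n+1)/2 = 66.)
Step 4: Test statistic W = min(W+, W-) = 22.5.
Step 5: Ties in |d|, so use the tie-corrected normal approximation.
        E[W] = n(n+1)/4 = 11*12/4 = 33.
        Tie groups: |d|=2 (t=2), |d|=5 (t=2), |d|=6 (t=2), |d|=7 (t=2); sum(t^3 - t) = 24.
        Var[W] = n(n+1)(2n+1)/24 - sum(t^3-t)/48 = 3036/24 - 24/48 = 126.
        z = (W - E[W]) / sqrt(Var[W]) = (22.5 - 33) / 11.2250 = -0.9354.
        Two-sided p = 2*Phi(z) = 0.349575.
Step 6: alpha = 0.05. fail to reject H0.

W+ = 22.5, W- = 43.5, W = min = 22.5, p = 0.349575, fail to reject H0.


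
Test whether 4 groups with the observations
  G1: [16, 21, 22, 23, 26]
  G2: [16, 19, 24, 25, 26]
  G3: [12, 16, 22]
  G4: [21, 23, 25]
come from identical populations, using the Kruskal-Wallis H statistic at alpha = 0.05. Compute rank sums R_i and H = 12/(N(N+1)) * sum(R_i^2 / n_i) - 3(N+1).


Step 1: Combine all N = 16 observations and assign midranks.
sorted (value, group, rank): (12,G3,1), (16,G1,3), (16,G2,3), (16,G3,3), (19,G2,5), (21,G1,6.5), (21,G4,6.5), (22,G1,8.5), (22,G3,8.5), (23,G1,10.5), (23,G4,10.5), (24,G2,12), (25,G2,13.5), (25,G4,13.5), (26,G1,15.5), (26,G2,15.5)
Step 2: Sum ranks within each group.
R_1 = 44 (n_1 = 5)
R_2 = 49 (n_2 = 5)
R_3 = 12.5 (n_3 = 3)
R_4 = 30.5 (n_4 = 3)
Step 3: H = 12/(N(N+1)) * sum(R_i^2/n_i) - 3(N+1)
     = 12/(16*17) * (44^2/5 + 49^2/5 + 12.5^2/3 + 30.5^2/3) - 3*17
     = 0.044118 * 1229.57 - 51
     = 3.245588.
Step 4: Ties present; correction factor C = 1 - 54/(16^3 - 16) = 0.986765. Corrected H = 3.245588 / 0.986765 = 3.289121.
Step 5: Under H0, H ~ chi^2(3); p-value = 0.349160.
Step 6: alpha = 0.05. fail to reject H0.

H = 3.2891, df = 3, p = 0.349160, fail to reject H0.


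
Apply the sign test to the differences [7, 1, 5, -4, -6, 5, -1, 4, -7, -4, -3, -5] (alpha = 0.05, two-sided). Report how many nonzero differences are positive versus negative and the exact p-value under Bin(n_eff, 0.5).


Step 1: Discard zero differences. Original n = 12; n_eff = number of nonzero differences = 12.
Nonzero differences (with sign): +7, +1, +5, -4, -6, +5, -1, +4, -7, -4, -3, -5
Step 2: Count signs: positive = 5, negative = 7.
Step 3: Under H0: P(positive) = 0.5, so the number of positives S ~ Bin(12, 0.5).
Step 4: Two-sided exact p-value = sum of Bin(12,0.5) probabilities at or below the observed probability = 0.774414.
Step 5: alpha = 0.05. fail to reject H0.

n_eff = 12, pos = 5, neg = 7, p = 0.774414, fail to reject H0.


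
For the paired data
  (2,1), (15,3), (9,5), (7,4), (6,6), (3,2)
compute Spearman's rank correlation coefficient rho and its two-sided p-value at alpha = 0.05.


Step 1: Rank x and y separately (midranks; no ties here).
rank(x): 2->1, 15->6, 9->5, 7->4, 6->3, 3->2
rank(y): 1->1, 3->3, 5->5, 4->4, 6->6, 2->2
Step 2: d_i = R_x(i) - R_y(i); compute d_i^2.
  (1-1)^2=0, (6-3)^2=9, (5-5)^2=0, (4-4)^2=0, (3-6)^2=9, (2-2)^2=0
sum(d^2) = 18.
Step 3: rho = 1 - 6*18 / (6*(6^2 - 1)) = 1 - 108/210 = 0.485714.
Step 4: Under H0, t = rho * sqrt((n-2)/(1-rho^2)) = 1.1113 ~ t(4).
Step 5: Two-sided p-value from the t-distribution with 4 df = 0.328723.
Step 6: alpha = 0.05. fail to reject H0.

rho = 0.4857, p = 0.328723, fail to reject H0 at alpha = 0.05.


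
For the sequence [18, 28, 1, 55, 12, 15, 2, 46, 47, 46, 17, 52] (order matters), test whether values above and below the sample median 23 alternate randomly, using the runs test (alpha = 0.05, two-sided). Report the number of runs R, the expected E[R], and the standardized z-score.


Step 1: Compute median = 23; label A = above, B = below.
Labels in order: BABABBBAAABA  (n_A = 6, n_B = 6)
Step 2: Count runs R = 8.
Step 3: Under H0 (random ordering), E[R] = 2*n_A*n_B/(n_A+n_B) + 1 = 2*6*6/12 + 1 = 7.0000.
        Var[R] = 2*n_A*n_B*(2*n_A*n_B - n_A - n_B) / ((n_A+n_B)^2 * (n_A+n_B-1)) = 4320/1584 = 2.7273.
        SD[R] = 1.6514.
Step 4: Continuity-corrected z = (R - 0.5 - E[R]) / SD[R] = (8 - 0.5 - 7.0000) / 1.6514 = 0.3028.
Step 5: Two-sided p-value via normal approximation = 2*(1 - Phi(|z|)) = 0.762069.
Step 6: alpha = 0.05. fail to reject H0.

R = 8, z = 0.3028, p = 0.762069, fail to reject H0.


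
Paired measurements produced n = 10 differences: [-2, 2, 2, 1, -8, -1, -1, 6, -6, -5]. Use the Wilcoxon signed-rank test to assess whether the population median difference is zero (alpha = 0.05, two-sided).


Step 1: Drop any zero differences (none here) and take |d_i|.
|d| = [2, 2, 2, 1, 8, 1, 1, 6, 6, 5]
Step 2: Midrank |d_i| (ties get averaged ranks).
ranks: |2|->5, |2|->5, |2|->5, |1|->2, |8|->10, |1|->2, |1|->2, |6|->8.5, |6|->8.5, |5|->7
Step 3: Attach original signs; sum ranks with positive sign and with negative sign.
W+ = 5 + 5 + 2 + 8.5 = 20.5
W- = 5 + 10 + 2 + 2 + 8.5 + 7 = 34.5
(Check: W+ + W- = 55 should equal n(n+1)/2 = 55.)
Step 4: Test statistic W = min(W+, W-) = 20.5.
Step 5: Ties in |d|, so use the tie-corrected normal approximation.
        E[W] = n(n+1)/4 = 10*11/4 = 27.5.
        Tie groups: |d|=1 (t=3), |d|=2 (t=3), |d|=6 (t=2); sum(t^3 - t) = 54.
        Var[W] = n(n+1)(2n+1)/24 - sum(t^3-t)/48 = 2310/24 - 54/48 = 95.125.
        z = (W - E[W]) / sqrt(Var[W]) = (20.5 - 27.5) / 9.7532 = -0.7177.
        Two-sided p = 2*Phi(z) = 0.472934.
Step 6: alpha = 0.05. fail to reject H0.

W+ = 20.5, W- = 34.5, W = min = 20.5, p = 0.472934, fail to reject H0.


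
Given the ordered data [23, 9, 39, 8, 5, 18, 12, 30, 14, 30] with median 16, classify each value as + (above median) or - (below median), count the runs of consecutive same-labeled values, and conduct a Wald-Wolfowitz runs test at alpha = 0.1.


Step 1: Compute median = 16; label A = above, B = below.
Labels in order: ABABBABABA  (n_A = 5, n_B = 5)
Step 2: Count runs R = 9.
Step 3: Under H0 (random ordering), E[R] = 2*n_A*n_B/(n_A+n_B) + 1 = 2*5*5/10 + 1 = 6.0000.
        Var[R] = 2*n_A*n_B*(2*n_A*n_B - n_A - n_B) / ((n_A+n_B)^2 * (n_A+n_B-1)) = 2000/900 = 2.2222.
        SD[R] = 1.4907.
Step 4: Continuity-corrected z = (R - 0.5 - E[R]) / SD[R] = (9 - 0.5 - 6.0000) / 1.4907 = 1.6771.
Step 5: Two-sided p-value via normal approximation = 2*(1 - Phi(|z|)) = 0.093533.
Step 6: alpha = 0.1. reject H0.

R = 9, z = 1.6771, p = 0.093533, reject H0.


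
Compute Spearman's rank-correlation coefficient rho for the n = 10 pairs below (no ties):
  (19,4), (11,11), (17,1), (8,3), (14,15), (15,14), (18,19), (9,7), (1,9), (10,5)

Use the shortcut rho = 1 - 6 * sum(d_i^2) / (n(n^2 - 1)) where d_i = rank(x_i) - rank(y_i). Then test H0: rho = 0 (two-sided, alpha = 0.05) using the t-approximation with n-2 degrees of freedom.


Step 1: Rank x and y separately (midranks; no ties here).
rank(x): 19->10, 11->5, 17->8, 8->2, 14->6, 15->7, 18->9, 9->3, 1->1, 10->4
rank(y): 4->3, 11->7, 1->1, 3->2, 15->9, 14->8, 19->10, 7->5, 9->6, 5->4
Step 2: d_i = R_x(i) - R_y(i); compute d_i^2.
  (10-3)^2=49, (5-7)^2=4, (8-1)^2=49, (2-2)^2=0, (6-9)^2=9, (7-8)^2=1, (9-10)^2=1, (3-5)^2=4, (1-6)^2=25, (4-4)^2=0
sum(d^2) = 142.
Step 3: rho = 1 - 6*142 / (10*(10^2 - 1)) = 1 - 852/990 = 0.139394.
Step 4: Under H0, t = rho * sqrt((n-2)/(1-rho^2)) = 0.3982 ~ t(8).
Step 5: Two-sided p-value from the t-distribution with 8 df = 0.700932.
Step 6: alpha = 0.05. fail to reject H0.

rho = 0.1394, p = 0.700932, fail to reject H0 at alpha = 0.05.


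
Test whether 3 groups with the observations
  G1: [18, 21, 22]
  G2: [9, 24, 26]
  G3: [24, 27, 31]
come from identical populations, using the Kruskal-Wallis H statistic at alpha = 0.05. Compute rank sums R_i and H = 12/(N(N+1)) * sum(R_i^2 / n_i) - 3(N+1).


Step 1: Combine all N = 9 observations and assign midranks.
sorted (value, group, rank): (9,G2,1), (18,G1,2), (21,G1,3), (22,G1,4), (24,G2,5.5), (24,G3,5.5), (26,G2,7), (27,G3,8), (31,G3,9)
Step 2: Sum ranks within each group.
R_1 = 9 (n_1 = 3)
R_2 = 13.5 (n_2 = 3)
R_3 = 22.5 (n_3 = 3)
Step 3: H = 12/(N(N+1)) * sum(R_i^2/n_i) - 3(N+1)
     = 12/(9*10) * (9^2/3 + 13.5^2/3 + 22.5^2/3) - 3*10
     = 0.133333 * 256.5 - 30
     = 4.200000.
Step 4: Ties present; correction factor C = 1 - 6/(9^3 - 9) = 0.991667. Corrected H = 4.200000 / 0.991667 = 4.235294.
Step 5: Under H0, H ~ chi^2(2); p-value = 0.120314.
Step 6: alpha = 0.05. fail to reject H0.

H = 4.2353, df = 2, p = 0.120314, fail to reject H0.
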